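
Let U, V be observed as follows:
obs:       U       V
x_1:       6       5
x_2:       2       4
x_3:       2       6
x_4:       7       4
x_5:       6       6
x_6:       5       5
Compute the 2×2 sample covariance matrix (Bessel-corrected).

Step 1 — column means:
  mean(U) = (6 + 2 + 2 + 7 + 6 + 5) / 6 = 28/6 = 4.6667
  mean(V) = (5 + 4 + 6 + 4 + 6 + 5) / 6 = 30/6 = 5

Step 2 — sample covariance S[i,j] = (1/(n-1)) · Σ_k (x_{k,i} - mean_i) · (x_{k,j} - mean_j), with n-1 = 5.
  S[U,U] = ((1.3333)·(1.3333) + (-2.6667)·(-2.6667) + (-2.6667)·(-2.6667) + (2.3333)·(2.3333) + (1.3333)·(1.3333) + (0.3333)·(0.3333)) / 5 = 23.3333/5 = 4.6667
  S[U,V] = ((1.3333)·(0) + (-2.6667)·(-1) + (-2.6667)·(1) + (2.3333)·(-1) + (1.3333)·(1) + (0.3333)·(0)) / 5 = -1/5 = -0.2
  S[V,V] = ((0)·(0) + (-1)·(-1) + (1)·(1) + (-1)·(-1) + (1)·(1) + (0)·(0)) / 5 = 4/5 = 0.8

S is symmetric (S[j,i] = S[i,j]). Assembling:

S = [[4.6667, -0.2],
 [-0.2, 0.8]]


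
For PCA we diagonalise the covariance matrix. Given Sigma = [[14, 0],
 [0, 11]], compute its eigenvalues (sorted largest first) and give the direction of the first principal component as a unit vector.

Step 1 — characteristic polynomial of 2×2 Sigma:
  det(Sigma - λI) = λ² - trace · λ + det = 0.
  trace = 14 + 11 = 25, det = 14·11 - (0)² = 154.
Step 2 — discriminant:
  Δ = trace² - 4·det = 625 - 616 = 9.
Step 3 — eigenvalues:
  λ = (trace ± √Δ)/2 = (25 ± 3)/2,
  λ_1 = 14,  λ_2 = 11.

Step 4 — unit eigenvector for λ_1: Sigma is diagonal, so its eigenvectors are the coordinate axes. λ_1 = 14 is the diagonal entry on the first coordinate axis, hence
  v_1 = (1, 0) (||v_1|| = 1).

λ_1 = 14,  λ_2 = 11;  v_1 ≈ (1, 0)


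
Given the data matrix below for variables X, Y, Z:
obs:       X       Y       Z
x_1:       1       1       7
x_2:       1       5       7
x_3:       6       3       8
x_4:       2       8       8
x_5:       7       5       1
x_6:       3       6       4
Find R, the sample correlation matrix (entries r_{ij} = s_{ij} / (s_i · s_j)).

Step 1 — column means:
  mean(X) = (1 + 1 + 6 + 2 + 7 + 3) / 6 = 20/6 = 3.3333
  mean(Y) = (1 + 5 + 3 + 8 + 5 + 6) / 6 = 28/6 = 4.6667
  mean(Z) = (7 + 7 + 8 + 8 + 1 + 4) / 6 = 35/6 = 5.8333

Step 2 — sample variances and covariances s[i,j] = (1/(n-1)) · Σ_k (x_{k,i} - mean_i) · (x_{k,j} - mean_j), with n-1 = 5:
  s[X,X] = ((-2.3333)·(-2.3333) + (-2.3333)·(-2.3333) + (2.6667)·(2.6667) + (-1.3333)·(-1.3333) + (3.6667)·(3.6667) + (-0.3333)·(-0.3333)) / 5 = 33.3333/5 = 6.6667
  s[X,Y] = ((-2.3333)·(-3.6667) + (-2.3333)·(0.3333) + (2.6667)·(-1.6667) + (-1.3333)·(3.3333) + (3.6667)·(0.3333) + (-0.3333)·(1.3333)) / 5 = -0.3333/5 = -0.0667
  s[X,Z] = ((-2.3333)·(1.1667) + (-2.3333)·(1.1667) + (2.6667)·(2.1667) + (-1.3333)·(2.1667) + (3.6667)·(-4.8333) + (-0.3333)·(-1.8333)) / 5 = -19.6667/5 = -3.9333
  s[Y,Y] = ((-3.6667)·(-3.6667) + (0.3333)·(0.3333) + (-1.6667)·(-1.6667) + (3.3333)·(3.3333) + (0.3333)·(0.3333) + (1.3333)·(1.3333)) / 5 = 29.3333/5 = 5.8667
  s[Y,Z] = ((-3.6667)·(1.1667) + (0.3333)·(1.1667) + (-1.6667)·(2.1667) + (3.3333)·(2.1667) + (0.3333)·(-4.8333) + (1.3333)·(-1.8333)) / 5 = -4.3333/5 = -0.8667
  s[Z,Z] = ((1.1667)·(1.1667) + (1.1667)·(1.1667) + (2.1667)·(2.1667) + (2.1667)·(2.1667) + (-4.8333)·(-4.8333) + (-1.8333)·(-1.8333)) / 5 = 38.8333/5 = 7.7667
  Sample standard deviations s_i = √(s[i,i]):
  s(X) = √(6.6667) = 2.582
  s(Y) = √(5.8667) = 2.4221
  s(Z) = √(7.7667) = 2.7869

Step 3 — r_{ij} = s_{ij} / (s_i · s_j):
  r[X,X] = 1 (diagonal).
  r[X,Y] = -0.0667 / (2.582 · 2.4221) = -0.0667 / 6.2539 = -0.0107
  r[X,Z] = -3.9333 / (2.582 · 2.7869) = -3.9333 / 7.1957 = -0.5466
  r[Y,Y] = 1 (diagonal).
  r[Y,Z] = -0.8667 / (2.4221 · 2.7869) = -0.8667 / 6.7501 = -0.1284
  r[Z,Z] = 1 (diagonal).

R is symmetric with unit diagonal. Assembling:

R = [[1, -0.0107, -0.5466],
 [-0.0107, 1, -0.1284],
 [-0.5466, -0.1284, 1]]


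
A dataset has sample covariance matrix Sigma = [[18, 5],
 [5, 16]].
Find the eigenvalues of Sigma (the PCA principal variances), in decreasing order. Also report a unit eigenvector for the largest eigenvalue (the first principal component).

Step 1 — characteristic polynomial of 2×2 Sigma:
  det(Sigma - λI) = λ² - trace · λ + det = 0.
  trace = 18 + 16 = 34, det = 18·16 - (5)² = 263.
Step 2 — discriminant:
  Δ = trace² - 4·det = 1156 - 1052 = 104.
Step 3 — eigenvalues:
  λ = (trace ± √Δ)/2 = (34 ± 10.198)/2,
  λ_1 = 22.099,  λ_2 = 11.901.

Step 4 — unit eigenvector for λ_1: solve (Sigma - λ_1 I)v = 0. First row:
  (18 - 22.099)·v_x + (5)·v_y = 0, i.e. (-4.099)·v_x + (5)·v_y = 0,
  so v ∝ (b, λ_1 - a) = (5, 4.099) = u.
  ||u|| = √((5)² + (4.099)²) = √(41.802) ≈ 6.4654,
  v_1 = u/||u|| ≈ (0.7733, 0.634) (||v_1|| = 1).

λ_1 = 22.099,  λ_2 = 11.901;  v_1 ≈ (0.7733, 0.634)


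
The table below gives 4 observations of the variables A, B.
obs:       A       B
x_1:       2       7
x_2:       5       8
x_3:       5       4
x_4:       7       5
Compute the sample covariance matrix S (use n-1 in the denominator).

Step 1 — column means:
  mean(A) = (2 + 5 + 5 + 7) / 4 = 19/4 = 4.75
  mean(B) = (7 + 8 + 4 + 5) / 4 = 24/4 = 6

Step 2 — sample covariance S[i,j] = (1/(n-1)) · Σ_k (x_{k,i} - mean_i) · (x_{k,j} - mean_j), with n-1 = 3.
  S[A,A] = ((-2.75)·(-2.75) + (0.25)·(0.25) + (0.25)·(0.25) + (2.25)·(2.25)) / 3 = 12.75/3 = 4.25
  S[A,B] = ((-2.75)·(1) + (0.25)·(2) + (0.25)·(-2) + (2.25)·(-1)) / 3 = -5/3 = -1.6667
  S[B,B] = ((1)·(1) + (2)·(2) + (-2)·(-2) + (-1)·(-1)) / 3 = 10/3 = 3.3333

S is symmetric (S[j,i] = S[i,j]). Assembling:

S = [[4.25, -1.6667],
 [-1.6667, 3.3333]]


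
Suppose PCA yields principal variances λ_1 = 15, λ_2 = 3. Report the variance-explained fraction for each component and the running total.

Step 1 — total variance = trace(Sigma) = Σ λ_i = 15 + 3 = 18.

Step 2 — fraction explained by component i = λ_i / Σ λ:
  PC1: 15/18 = 0.8333
  PC2: 3/18 = 0.1667

Step 3 — cumulative fraction after k components = (λ_1 + ... + λ_k) / Σ λ:
  k = 1: 15/18 = 0.8333
  k = 2: (15 + 3)/18 = 18/18 = 1

Summary (fraction, with percent):

explained: PC1 0.8333 (83.33%), PC2 0.1667 (16.67%);  cumulative: 0.8333, 1


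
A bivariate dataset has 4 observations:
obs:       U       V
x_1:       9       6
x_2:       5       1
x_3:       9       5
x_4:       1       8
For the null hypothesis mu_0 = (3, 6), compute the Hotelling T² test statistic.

Step 1 — sample mean vector:
  mean(U) = (9 + 5 + 9 + 1) / 4 = 24/4 = 6
  mean(V) = (6 + 1 + 5 + 8) / 4 = 20/4 = 5
  x̄ = (6, 5),  deviation x̄ - mu_0 = (6, 5) - (3, 6) = (3, -1).

Step 2 — sample covariance matrix, S[i,j] = (1/(n-1)) · Σ_k (x_{k,i} - mean_i) · (x_{k,j} - mean_j), divisor n-1 = 3:
  S[U,U] = ((3)·(3) + (-1)·(-1) + (3)·(3) + (-5)·(-5)) / 3 = 44/3 = 14.6667
  S[U,V] = ((3)·(1) + (-1)·(-4) + (3)·(0) + (-5)·(3)) / 3 = -8/3 = -2.6667
  S[V,V] = ((1)·(1) + (-4)·(-4) + (0)·(0) + (3)·(3)) / 3 = 26/3 = 8.6667
  S = [[14.6667, -2.6667],
 [-2.6667, 8.6667]].

Step 3 — invert S. det(S) = 14.6667·8.6667 - (-2.6667)² = 120.
  S^{-1} = (1/det) · [[d, -b], [-b, a]] = [[0.0722, 0.0222],
 [0.0222, 0.1222]].

Step 4 — quadratic form (x̄ - mu_0)^T · S^{-1} · (x̄ - mu_0):
  S^{-1} · (x̄ - mu_0) = (0.1944, -0.0556),
  (x̄ - mu_0)^T · [...] = (3)·(0.1944) + (-1)·(-0.0556) = 0.6389.

Step 5 — scale by n: T² = 4 · 0.6389 = 2.5556.

T² ≈ 2.5556


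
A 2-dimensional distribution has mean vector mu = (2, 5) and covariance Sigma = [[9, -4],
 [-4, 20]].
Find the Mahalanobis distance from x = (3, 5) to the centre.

Step 1 — centre the observation: (x - mu) = (1, 0).

Step 2 — invert Sigma. det(Sigma) = 9·20 - (-4)² = 164.
  Sigma^{-1} = (1/det) · [[d, -b], [-b, a]] = [[0.122, 0.0244],
 [0.0244, 0.0549]].

Step 3 — form the quadratic (x - mu)^T · Sigma^{-1} · (x - mu):
  Sigma^{-1} · (x - mu) = (0.122, 0.0244).
  (x - mu)^T · [Sigma^{-1} · (x - mu)] = (1)·(0.122) + (0)·(0.0244) = 0.122.

Step 4 — take square root: d = √(0.122) ≈ 0.3492.

d(x, mu) = √(0.122) ≈ 0.3492


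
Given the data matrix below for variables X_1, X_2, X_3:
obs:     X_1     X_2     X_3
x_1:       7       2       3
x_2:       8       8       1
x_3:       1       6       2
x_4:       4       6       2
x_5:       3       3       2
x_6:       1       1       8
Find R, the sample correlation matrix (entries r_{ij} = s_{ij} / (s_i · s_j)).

Step 1 — column means:
  mean(X_1) = (7 + 8 + 1 + 4 + 3 + 1) / 6 = 24/6 = 4
  mean(X_2) = (2 + 8 + 6 + 6 + 3 + 1) / 6 = 26/6 = 4.3333
  mean(X_3) = (3 + 1 + 2 + 2 + 2 + 8) / 6 = 18/6 = 3

Step 2 — sample variances and covariances s[i,j] = (1/(n-1)) · Σ_k (x_{k,i} - mean_i) · (x_{k,j} - mean_j), with n-1 = 5:
  s[X_1,X_1] = ((3)·(3) + (4)·(4) + (-3)·(-3) + (0)·(0) + (-1)·(-1) + (-3)·(-3)) / 5 = 44/5 = 8.8
  s[X_1,X_2] = ((3)·(-2.3333) + (4)·(3.6667) + (-3)·(1.6667) + (0)·(1.6667) + (-1)·(-1.3333) + (-3)·(-3.3333)) / 5 = 14/5 = 2.8
  s[X_1,X_3] = ((3)·(0) + (4)·(-2) + (-3)·(-1) + (0)·(-1) + (-1)·(-1) + (-3)·(5)) / 5 = -19/5 = -3.8
  s[X_2,X_2] = ((-2.3333)·(-2.3333) + (3.6667)·(3.6667) + (1.6667)·(1.6667) + (1.6667)·(1.6667) + (-1.3333)·(-1.3333) + (-3.3333)·(-3.3333)) / 5 = 37.3333/5 = 7.4667
  s[X_2,X_3] = ((-2.3333)·(0) + (3.6667)·(-2) + (1.6667)·(-1) + (1.6667)·(-1) + (-1.3333)·(-1) + (-3.3333)·(5)) / 5 = -26/5 = -5.2
  s[X_3,X_3] = ((0)·(0) + (-2)·(-2) + (-1)·(-1) + (-1)·(-1) + (-1)·(-1) + (5)·(5)) / 5 = 32/5 = 6.4
  Sample standard deviations s_i = √(s[i,i]):
  s(X_1) = √(8.8) = 2.9665
  s(X_2) = √(7.4667) = 2.7325
  s(X_3) = √(6.4) = 2.5298

Step 3 — r_{ij} = s_{ij} / (s_i · s_j):
  r[X_1,X_1] = 1 (diagonal).
  r[X_1,X_2] = 2.8 / (2.9665 · 2.7325) = 2.8 / 8.106 = 0.3454
  r[X_1,X_3] = -3.8 / (2.9665 · 2.5298) = -3.8 / 7.5047 = -0.5064
  r[X_2,X_2] = 1 (diagonal).
  r[X_2,X_3] = -5.2 / (2.7325 · 2.5298) = -5.2 / 6.9128 = -0.7522
  r[X_3,X_3] = 1 (diagonal).

R is symmetric with unit diagonal. Assembling:

R = [[1, 0.3454, -0.5064],
 [0.3454, 1, -0.7522],
 [-0.5064, -0.7522, 1]]


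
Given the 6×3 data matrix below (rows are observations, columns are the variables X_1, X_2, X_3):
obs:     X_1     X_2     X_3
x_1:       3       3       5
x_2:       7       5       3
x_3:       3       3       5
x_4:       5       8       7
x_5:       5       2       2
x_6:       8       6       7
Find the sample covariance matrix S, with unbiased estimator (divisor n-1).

Step 1 — column means:
  mean(X_1) = (3 + 7 + 3 + 5 + 5 + 8) / 6 = 31/6 = 5.1667
  mean(X_2) = (3 + 5 + 3 + 8 + 2 + 6) / 6 = 27/6 = 4.5
  mean(X_3) = (5 + 3 + 5 + 7 + 2 + 7) / 6 = 29/6 = 4.8333

Step 2 — sample covariance S[i,j] = (1/(n-1)) · Σ_k (x_{k,i} - mean_i) · (x_{k,j} - mean_j), with n-1 = 5.
  S[X_1,X_1] = ((-2.1667)·(-2.1667) + (1.8333)·(1.8333) + (-2.1667)·(-2.1667) + (-0.1667)·(-0.1667) + (-0.1667)·(-0.1667) + (2.8333)·(2.8333)) / 5 = 20.8333/5 = 4.1667
  S[X_1,X_2] = ((-2.1667)·(-1.5) + (1.8333)·(0.5) + (-2.1667)·(-1.5) + (-0.1667)·(3.5) + (-0.1667)·(-2.5) + (2.8333)·(1.5)) / 5 = 11.5/5 = 2.3
  S[X_1,X_3] = ((-2.1667)·(0.1667) + (1.8333)·(-1.8333) + (-2.1667)·(0.1667) + (-0.1667)·(2.1667) + (-0.1667)·(-2.8333) + (2.8333)·(2.1667)) / 5 = 2.1667/5 = 0.4333
  S[X_2,X_2] = ((-1.5)·(-1.5) + (0.5)·(0.5) + (-1.5)·(-1.5) + (3.5)·(3.5) + (-2.5)·(-2.5) + (1.5)·(1.5)) / 5 = 25.5/5 = 5.1
  S[X_2,X_3] = ((-1.5)·(0.1667) + (0.5)·(-1.8333) + (-1.5)·(0.1667) + (3.5)·(2.1667) + (-2.5)·(-2.8333) + (1.5)·(2.1667)) / 5 = 16.5/5 = 3.3
  S[X_3,X_3] = ((0.1667)·(0.1667) + (-1.8333)·(-1.8333) + (0.1667)·(0.1667) + (2.1667)·(2.1667) + (-2.8333)·(-2.8333) + (2.1667)·(2.1667)) / 5 = 20.8333/5 = 4.1667

S is symmetric (S[j,i] = S[i,j]). Assembling:

S = [[4.1667, 2.3, 0.4333],
 [2.3, 5.1, 3.3],
 [0.4333, 3.3, 4.1667]]


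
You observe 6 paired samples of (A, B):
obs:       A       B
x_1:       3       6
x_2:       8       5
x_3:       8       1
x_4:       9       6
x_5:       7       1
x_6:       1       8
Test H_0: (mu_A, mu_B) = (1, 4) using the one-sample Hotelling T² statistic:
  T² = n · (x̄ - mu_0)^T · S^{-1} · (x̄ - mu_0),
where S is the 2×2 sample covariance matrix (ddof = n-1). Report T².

Step 1 — sample mean vector:
  mean(A) = (3 + 8 + 8 + 9 + 7 + 1) / 6 = 36/6 = 6
  mean(B) = (6 + 5 + 1 + 6 + 1 + 8) / 6 = 27/6 = 4.5
  x̄ = (6, 4.5),  deviation x̄ - mu_0 = (6, 4.5) - (1, 4) = (5, 0.5).

Step 2 — sample covariance matrix, S[i,j] = (1/(n-1)) · Σ_k (x_{k,i} - mean_i) · (x_{k,j} - mean_j), divisor n-1 = 5:
  S[A,A] = ((-3)·(-3) + (2)·(2) + (2)·(2) + (3)·(3) + (1)·(1) + (-5)·(-5)) / 5 = 52/5 = 10.4
  S[A,B] = ((-3)·(1.5) + (2)·(0.5) + (2)·(-3.5) + (3)·(1.5) + (1)·(-3.5) + (-5)·(3.5)) / 5 = -27/5 = -5.4
  S[B,B] = ((1.5)·(1.5) + (0.5)·(0.5) + (-3.5)·(-3.5) + (1.5)·(1.5) + (-3.5)·(-3.5) + (3.5)·(3.5)) / 5 = 41.5/5 = 8.3
  S = [[10.4, -5.4],
 [-5.4, 8.3]].

Step 3 — invert S. det(S) = 10.4·8.3 - (-5.4)² = 57.16.
  S^{-1} = (1/det) · [[d, -b], [-b, a]] = [[0.1452, 0.0945],
 [0.0945, 0.1819]].

Step 4 — quadratic form (x̄ - mu_0)^T · S^{-1} · (x̄ - mu_0):
  S^{-1} · (x̄ - mu_0) = (0.7733, 0.5633),
  (x̄ - mu_0)^T · [...] = (5)·(0.7733) + (0.5)·(0.5633) = 4.148.

Step 5 — scale by n: T² = 6 · 4.148 = 24.888.

T² ≈ 24.888


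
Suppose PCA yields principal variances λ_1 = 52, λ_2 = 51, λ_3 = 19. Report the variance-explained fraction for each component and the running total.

Step 1 — total variance = trace(Sigma) = Σ λ_i = 52 + 51 + 19 = 122.

Step 2 — fraction explained by component i = λ_i / Σ λ:
  PC1: 52/122 = 0.4262
  PC2: 51/122 = 0.418
  PC3: 19/122 = 0.1557

Step 3 — cumulative fraction after k components = (λ_1 + ... + λ_k) / Σ λ:
  k = 1: 52/122 = 0.4262
  k = 2: (52 + 51)/122 = 103/122 = 0.8443
  k = 3: (52 + 51 + 19)/122 = 122/122 = 1

Summary (fraction, with percent):

explained: PC1 0.4262 (42.62%), PC2 0.418 (41.8%), PC3 0.1557 (15.57%);  cumulative: 0.4262, 0.8443, 1


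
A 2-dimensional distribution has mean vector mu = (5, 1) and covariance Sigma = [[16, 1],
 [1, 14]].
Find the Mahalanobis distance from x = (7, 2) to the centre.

Step 1 — centre the observation: (x - mu) = (2, 1).

Step 2 — invert Sigma. det(Sigma) = 16·14 - (1)² = 223.
  Sigma^{-1} = (1/det) · [[d, -b], [-b, a]] = [[0.0628, -0.0045],
 [-0.0045, 0.0717]].

Step 3 — form the quadratic (x - mu)^T · Sigma^{-1} · (x - mu):
  Sigma^{-1} · (x - mu) = (0.1211, 0.0628).
  (x - mu)^T · [Sigma^{-1} · (x - mu)] = (2)·(0.1211) + (1)·(0.0628) = 0.3049.

Step 4 — take square root: d = √(0.3049) ≈ 0.5522.

d(x, mu) = √(0.3049) ≈ 0.5522


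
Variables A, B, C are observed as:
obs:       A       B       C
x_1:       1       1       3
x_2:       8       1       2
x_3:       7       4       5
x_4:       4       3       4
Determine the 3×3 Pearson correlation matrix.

Step 1 — column means:
  mean(A) = (1 + 8 + 7 + 4) / 4 = 20/4 = 5
  mean(B) = (1 + 1 + 4 + 3) / 4 = 9/4 = 2.25
  mean(C) = (3 + 2 + 5 + 4) / 4 = 14/4 = 3.5

Step 2 — sample variances and covariances s[i,j] = (1/(n-1)) · Σ_k (x_{k,i} - mean_i) · (x_{k,j} - mean_j), with n-1 = 3:
  s[A,A] = ((-4)·(-4) + (3)·(3) + (2)·(2) + (-1)·(-1)) / 3 = 30/3 = 10
  s[A,B] = ((-4)·(-1.25) + (3)·(-1.25) + (2)·(1.75) + (-1)·(0.75)) / 3 = 4/3 = 1.3333
  s[A,C] = ((-4)·(-0.5) + (3)·(-1.5) + (2)·(1.5) + (-1)·(0.5)) / 3 = 0/3 = 0
  s[B,B] = ((-1.25)·(-1.25) + (-1.25)·(-1.25) + (1.75)·(1.75) + (0.75)·(0.75)) / 3 = 6.75/3 = 2.25
  s[B,C] = ((-1.25)·(-0.5) + (-1.25)·(-1.5) + (1.75)·(1.5) + (0.75)·(0.5)) / 3 = 5.5/3 = 1.8333
  s[C,C] = ((-0.5)·(-0.5) + (-1.5)·(-1.5) + (1.5)·(1.5) + (0.5)·(0.5)) / 3 = 5/3 = 1.6667
  Sample standard deviations s_i = √(s[i,i]):
  s(A) = √(10) = 3.1623
  s(B) = √(2.25) = 1.5
  s(C) = √(1.6667) = 1.291

Step 3 — r_{ij} = s_{ij} / (s_i · s_j):
  r[A,A] = 1 (diagonal).
  r[A,B] = 1.3333 / (3.1623 · 1.5) = 1.3333 / 4.7434 = 0.2811
  r[A,C] = 0 / (3.1623 · 1.291) = 0 / 4.0825 = 0
  r[B,B] = 1 (diagonal).
  r[B,C] = 1.8333 / (1.5 · 1.291) = 1.8333 / 1.9365 = 0.9467
  r[C,C] = 1 (diagonal).

R is symmetric with unit diagonal. Assembling:

R = [[1, 0.2811, 0],
 [0.2811, 1, 0.9467],
 [0, 0.9467, 1]]


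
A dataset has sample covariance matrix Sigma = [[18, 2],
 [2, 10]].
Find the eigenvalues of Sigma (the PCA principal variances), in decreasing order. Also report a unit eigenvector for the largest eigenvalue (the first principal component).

Step 1 — characteristic polynomial of 2×2 Sigma:
  det(Sigma - λI) = λ² - trace · λ + det = 0.
  trace = 18 + 10 = 28, det = 18·10 - (2)² = 176.
Step 2 — discriminant:
  Δ = trace² - 4·det = 784 - 704 = 80.
Step 3 — eigenvalues:
  λ = (trace ± √Δ)/2 = (28 ± 8.9443)/2,
  λ_1 = 18.4721,  λ_2 = 9.5279.

Step 4 — unit eigenvector for λ_1: solve (Sigma - λ_1 I)v = 0. First row:
  (18 - 18.4721)·v_x + (2)·v_y = 0, i.e. (-0.4721)·v_x + (2)·v_y = 0,
  so v ∝ (b, λ_1 - a) = (2, 0.4721) = u.
  ||u|| = √((2)² + (0.4721)²) = √(4.2229) ≈ 2.055,
  v_1 = u/||u|| ≈ (0.9732, 0.2298) (||v_1|| = 1).

λ_1 = 18.4721,  λ_2 = 9.5279;  v_1 ≈ (0.9732, 0.2298)


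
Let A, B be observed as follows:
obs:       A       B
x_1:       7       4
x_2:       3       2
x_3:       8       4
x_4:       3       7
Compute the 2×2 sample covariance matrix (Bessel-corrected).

Step 1 — column means:
  mean(A) = (7 + 3 + 8 + 3) / 4 = 21/4 = 5.25
  mean(B) = (4 + 2 + 4 + 7) / 4 = 17/4 = 4.25

Step 2 — sample covariance S[i,j] = (1/(n-1)) · Σ_k (x_{k,i} - mean_i) · (x_{k,j} - mean_j), with n-1 = 3.
  S[A,A] = ((1.75)·(1.75) + (-2.25)·(-2.25) + (2.75)·(2.75) + (-2.25)·(-2.25)) / 3 = 20.75/3 = 6.9167
  S[A,B] = ((1.75)·(-0.25) + (-2.25)·(-2.25) + (2.75)·(-0.25) + (-2.25)·(2.75)) / 3 = -2.25/3 = -0.75
  S[B,B] = ((-0.25)·(-0.25) + (-2.25)·(-2.25) + (-0.25)·(-0.25) + (2.75)·(2.75)) / 3 = 12.75/3 = 4.25

S is symmetric (S[j,i] = S[i,j]). Assembling:

S = [[6.9167, -0.75],
 [-0.75, 4.25]]


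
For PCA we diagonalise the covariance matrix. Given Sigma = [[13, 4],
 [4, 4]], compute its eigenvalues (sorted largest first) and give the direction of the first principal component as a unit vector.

Step 1 — characteristic polynomial of 2×2 Sigma:
  det(Sigma - λI) = λ² - trace · λ + det = 0.
  trace = 13 + 4 = 17, det = 13·4 - (4)² = 36.
Step 2 — discriminant:
  Δ = trace² - 4·det = 289 - 144 = 145.
Step 3 — eigenvalues:
  λ = (trace ± √Δ)/2 = (17 ± 12.0416)/2,
  λ_1 = 14.5208,  λ_2 = 2.4792.

Step 4 — unit eigenvector for λ_1: solve (Sigma - λ_1 I)v = 0. First row:
  (13 - 14.5208)·v_x + (4)·v_y = 0, i.e. (-1.5208)·v_x + (4)·v_y = 0,
  so v ∝ (b, λ_1 - a) = (4, 1.5208) = u.
  ||u|| = √((4)² + (1.5208)²) = √(18.3128) ≈ 4.2793,
  v_1 = u/||u|| ≈ (0.9347, 0.3554) (||v_1|| = 1).

λ_1 = 14.5208,  λ_2 = 2.4792;  v_1 ≈ (0.9347, 0.3554)


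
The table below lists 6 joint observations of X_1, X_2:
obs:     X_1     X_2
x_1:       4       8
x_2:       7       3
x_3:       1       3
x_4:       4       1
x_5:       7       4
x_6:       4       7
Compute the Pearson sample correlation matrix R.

Step 1 — column means:
  mean(X_1) = (4 + 7 + 1 + 4 + 7 + 4) / 6 = 27/6 = 4.5
  mean(X_2) = (8 + 3 + 3 + 1 + 4 + 7) / 6 = 26/6 = 4.3333

Step 2 — sample variances and covariances s[i,j] = (1/(n-1)) · Σ_k (x_{k,i} - mean_i) · (x_{k,j} - mean_j), with n-1 = 5:
  s[X_1,X_1] = ((-0.5)·(-0.5) + (2.5)·(2.5) + (-3.5)·(-3.5) + (-0.5)·(-0.5) + (2.5)·(2.5) + (-0.5)·(-0.5)) / 5 = 25.5/5 = 5.1
  s[X_1,X_2] = ((-0.5)·(3.6667) + (2.5)·(-1.3333) + (-3.5)·(-1.3333) + (-0.5)·(-3.3333) + (2.5)·(-0.3333) + (-0.5)·(2.6667)) / 5 = -1/5 = -0.2
  s[X_2,X_2] = ((3.6667)·(3.6667) + (-1.3333)·(-1.3333) + (-1.3333)·(-1.3333) + (-3.3333)·(-3.3333) + (-0.3333)·(-0.3333) + (2.6667)·(2.6667)) / 5 = 35.3333/5 = 7.0667
  Sample standard deviations s_i = √(s[i,i]):
  s(X_1) = √(5.1) = 2.2583
  s(X_2) = √(7.0667) = 2.6583

Step 3 — r_{ij} = s_{ij} / (s_i · s_j):
  r[X_1,X_1] = 1 (diagonal).
  r[X_1,X_2] = -0.2 / (2.2583 · 2.6583) = -0.2 / 6.0033 = -0.0333
  r[X_2,X_2] = 1 (diagonal).

R is symmetric with unit diagonal. Assembling:

R = [[1, -0.0333],
 [-0.0333, 1]]


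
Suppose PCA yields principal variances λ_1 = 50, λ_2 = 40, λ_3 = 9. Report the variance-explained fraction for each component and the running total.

Step 1 — total variance = trace(Sigma) = Σ λ_i = 50 + 40 + 9 = 99.

Step 2 — fraction explained by component i = λ_i / Σ λ:
  PC1: 50/99 = 0.5051
  PC2: 40/99 = 0.404
  PC3: 9/99 = 0.0909

Step 3 — cumulative fraction after k components = (λ_1 + ... + λ_k) / Σ λ:
  k = 1: 50/99 = 0.5051
  k = 2: (50 + 40)/99 = 90/99 = 0.9091
  k = 3: (50 + 40 + 9)/99 = 99/99 = 1

Summary (fraction, with percent):

explained: PC1 0.5051 (50.51%), PC2 0.404 (40.4%), PC3 0.0909 (9.09%);  cumulative: 0.5051, 0.9091, 1


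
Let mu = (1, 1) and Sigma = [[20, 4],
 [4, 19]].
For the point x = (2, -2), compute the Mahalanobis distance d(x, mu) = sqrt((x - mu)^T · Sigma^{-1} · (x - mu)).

Step 1 — centre the observation: (x - mu) = (1, -3).

Step 2 — invert Sigma. det(Sigma) = 20·19 - (4)² = 364.
  Sigma^{-1} = (1/det) · [[d, -b], [-b, a]] = [[0.0522, -0.011],
 [-0.011, 0.0549]].

Step 3 — form the quadratic (x - mu)^T · Sigma^{-1} · (x - mu):
  Sigma^{-1} · (x - mu) = (0.0852, -0.1758).
  (x - mu)^T · [Sigma^{-1} · (x - mu)] = (1)·(0.0852) + (-3)·(-0.1758) = 0.6126.

Step 4 — take square root: d = √(0.6126) ≈ 0.7827.

d(x, mu) = √(0.6126) ≈ 0.7827


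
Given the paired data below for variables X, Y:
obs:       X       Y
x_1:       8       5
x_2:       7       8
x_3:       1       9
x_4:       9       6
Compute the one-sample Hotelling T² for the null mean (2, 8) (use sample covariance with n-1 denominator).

Step 1 — sample mean vector:
  mean(X) = (8 + 7 + 1 + 9) / 4 = 25/4 = 6.25
  mean(Y) = (5 + 8 + 9 + 6) / 4 = 28/4 = 7
  x̄ = (6.25, 7),  deviation x̄ - mu_0 = (6.25, 7) - (2, 8) = (4.25, -1).

Step 2 — sample covariance matrix, S[i,j] = (1/(n-1)) · Σ_k (x_{k,i} - mean_i) · (x_{k,j} - mean_j), divisor n-1 = 3:
  S[X,X] = ((1.75)·(1.75) + (0.75)·(0.75) + (-5.25)·(-5.25) + (2.75)·(2.75)) / 3 = 38.75/3 = 12.9167
  S[X,Y] = ((1.75)·(-2) + (0.75)·(1) + (-5.25)·(2) + (2.75)·(-1)) / 3 = -16/3 = -5.3333
  S[Y,Y] = ((-2)·(-2) + (1)·(1) + (2)·(2) + (-1)·(-1)) / 3 = 10/3 = 3.3333
  S = [[12.9167, -5.3333],
 [-5.3333, 3.3333]].

Step 3 — invert S. det(S) = 12.9167·3.3333 - (-5.3333)² = 14.6111.
  S^{-1} = (1/det) · [[d, -b], [-b, a]] = [[0.2281, 0.365],
 [0.365, 0.884]].

Step 4 — quadratic form (x̄ - mu_0)^T · S^{-1} · (x̄ - mu_0):
  S^{-1} · (x̄ - mu_0) = (0.6046, 0.6673),
  (x̄ - mu_0)^T · [...] = (4.25)·(0.6046) + (-1)·(0.6673) = 1.9021.

Step 5 — scale by n: T² = 4 · 1.9021 = 7.6084.

T² ≈ 7.6084


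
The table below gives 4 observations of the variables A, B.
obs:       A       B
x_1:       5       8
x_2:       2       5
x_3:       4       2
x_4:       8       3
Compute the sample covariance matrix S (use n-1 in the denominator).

Step 1 — column means:
  mean(A) = (5 + 2 + 4 + 8) / 4 = 19/4 = 4.75
  mean(B) = (8 + 5 + 2 + 3) / 4 = 18/4 = 4.5

Step 2 — sample covariance S[i,j] = (1/(n-1)) · Σ_k (x_{k,i} - mean_i) · (x_{k,j} - mean_j), with n-1 = 3.
  S[A,A] = ((0.25)·(0.25) + (-2.75)·(-2.75) + (-0.75)·(-0.75) + (3.25)·(3.25)) / 3 = 18.75/3 = 6.25
  S[A,B] = ((0.25)·(3.5) + (-2.75)·(0.5) + (-0.75)·(-2.5) + (3.25)·(-1.5)) / 3 = -3.5/3 = -1.1667
  S[B,B] = ((3.5)·(3.5) + (0.5)·(0.5) + (-2.5)·(-2.5) + (-1.5)·(-1.5)) / 3 = 21/3 = 7

S is symmetric (S[j,i] = S[i,j]). Assembling:

S = [[6.25, -1.1667],
 [-1.1667, 7]]


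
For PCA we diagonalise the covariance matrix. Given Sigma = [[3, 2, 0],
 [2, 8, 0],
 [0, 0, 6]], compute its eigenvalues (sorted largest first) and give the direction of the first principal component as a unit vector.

Step 1 — characteristic polynomial p(λ) = det(λI - Sigma) = λ³ - tr·λ² + c_1·λ - det, where tr = trace, c_1 = sum of the principal 2×2 minors, det = det(Sigma):
  tr = 3 + 8 + 6 = 17,
  c_1 = (3·8 - (2)²) + (3·6 - (0)²) + (8·6 - (0)²) = 20 + 18 + 48 = 86,
  det = 3·(8·6 - (0)²) - (2)·((2)·6 - (0)·(0)) + (0)·((2)·(0) - 8·(0)) = 3·(48) - (2)·(12) + (0)·(0) = 120.
  So p(λ) = λ³ - 17λ² + 86λ - 120.
Step 2 — look for an integer root (rational root theorem: any rational root is an integer divisor of 120). Testing λ = 6:
  p(6) = 216 - 612 + 516 - 120 = 0  ✓
  Dividing out (λ - 6): p(λ) = (λ - 6)(λ² - 11λ + 20).
Step 3 — remaining eigenvalues from the quadratic λ² - 11λ + 20 = 0:
  Δ = 11² - 4·20 = 121 - 80 = 41,  λ = (11 ± √41)/2 = (11 ± 6.4031)/2 ≈ 8.7016 or 2.2984.
  Sorted: λ_1 = 8.7016,  λ_2 = 6,  λ_3 = 2.2984  (check: sum = 17 = tr ✓).

Step 4 — unit eigenvector for λ_1 ≈ 8.7016: v spans the null space of (Sigma - λ_1 I), whose rows are
  r_1 = (-5.7016, 2, 0),  r_2 = (2, -0.7016, 0),  r_3 = (0, 0, -2.7016).
  v is orthogonal to every row, so take v ∝ r_1 × r_3 = ((2)·(-2.7016) - (0)·(0), (0)·(0) - (-5.7016)·(-2.7016), (-5.7016)·(0) - (2)·(0)) ≈ (-5.4031, -15.4031, 0).
  Rescale (multiply by -1 so the first nonzero entry is positive): u = (5.4031, 15.4031, 0).
  ||u|| = √((5.4031)² + (15.4031)² + (0)²) = √(266.45) ≈ 16.3233,  v_1 = u/||u|| ≈ (0.331, 0.9436, 0) (||v_1|| = 1).

λ_1 = 8.7016,  λ_2 = 6,  λ_3 = 2.2984;  v_1 ≈ (0.331, 0.9436, 0)


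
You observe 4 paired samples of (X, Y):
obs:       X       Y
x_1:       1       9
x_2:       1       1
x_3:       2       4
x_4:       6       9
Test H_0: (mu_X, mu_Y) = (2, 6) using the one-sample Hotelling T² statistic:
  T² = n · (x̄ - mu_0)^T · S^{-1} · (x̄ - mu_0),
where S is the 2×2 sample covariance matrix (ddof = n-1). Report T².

Step 1 — sample mean vector:
  mean(X) = (1 + 1 + 2 + 6) / 4 = 10/4 = 2.5
  mean(Y) = (9 + 1 + 4 + 9) / 4 = 23/4 = 5.75
  x̄ = (2.5, 5.75),  deviation x̄ - mu_0 = (2.5, 5.75) - (2, 6) = (0.5, -0.25).

Step 2 — sample covariance matrix, S[i,j] = (1/(n-1)) · Σ_k (x_{k,i} - mean_i) · (x_{k,j} - mean_j), divisor n-1 = 3:
  S[X,X] = ((-1.5)·(-1.5) + (-1.5)·(-1.5) + (-0.5)·(-0.5) + (3.5)·(3.5)) / 3 = 17/3 = 5.6667
  S[X,Y] = ((-1.5)·(3.25) + (-1.5)·(-4.75) + (-0.5)·(-1.75) + (3.5)·(3.25)) / 3 = 14.5/3 = 4.8333
  S[Y,Y] = ((3.25)·(3.25) + (-4.75)·(-4.75) + (-1.75)·(-1.75) + (3.25)·(3.25)) / 3 = 46.75/3 = 15.5833
  S = [[5.6667, 4.8333],
 [4.8333, 15.5833]].

Step 3 — invert S. det(S) = 5.6667·15.5833 - (4.8333)² = 64.9444.
  S^{-1} = (1/det) · [[d, -b], [-b, a]] = [[0.2399, -0.0744],
 [-0.0744, 0.0873]].

Step 4 — quadratic form (x̄ - mu_0)^T · S^{-1} · (x̄ - mu_0):
  S^{-1} · (x̄ - mu_0) = (0.1386, -0.059),
  (x̄ - mu_0)^T · [...] = (0.5)·(0.1386) + (-0.25)·(-0.059) = 0.084.

Step 5 — scale by n: T² = 4 · 0.084 = 0.3362.

T² ≈ 0.3362


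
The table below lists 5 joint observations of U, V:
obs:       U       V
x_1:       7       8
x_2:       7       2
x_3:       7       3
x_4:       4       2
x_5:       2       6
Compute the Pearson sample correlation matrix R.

Step 1 — column means:
  mean(U) = (7 + 7 + 7 + 4 + 2) / 5 = 27/5 = 5.4
  mean(V) = (8 + 2 + 3 + 2 + 6) / 5 = 21/5 = 4.2

Step 2 — sample variances and covariances s[i,j] = (1/(n-1)) · Σ_k (x_{k,i} - mean_i) · (x_{k,j} - mean_j), with n-1 = 4:
  s[U,U] = ((1.6)·(1.6) + (1.6)·(1.6) + (1.6)·(1.6) + (-1.4)·(-1.4) + (-3.4)·(-3.4)) / 4 = 21.2/4 = 5.3
  s[U,V] = ((1.6)·(3.8) + (1.6)·(-2.2) + (1.6)·(-1.2) + (-1.4)·(-2.2) + (-3.4)·(1.8)) / 4 = -2.4/4 = -0.6
  s[V,V] = ((3.8)·(3.8) + (-2.2)·(-2.2) + (-1.2)·(-1.2) + (-2.2)·(-2.2) + (1.8)·(1.8)) / 4 = 28.8/4 = 7.2
  Sample standard deviations s_i = √(s[i,i]):
  s(U) = √(5.3) = 2.3022
  s(V) = √(7.2) = 2.6833

Step 3 — r_{ij} = s_{ij} / (s_i · s_j):
  r[U,U] = 1 (diagonal).
  r[U,V] = -0.6 / (2.3022 · 2.6833) = -0.6 / 6.1774 = -0.0971
  r[V,V] = 1 (diagonal).

R is symmetric with unit diagonal. Assembling:

R = [[1, -0.0971],
 [-0.0971, 1]]


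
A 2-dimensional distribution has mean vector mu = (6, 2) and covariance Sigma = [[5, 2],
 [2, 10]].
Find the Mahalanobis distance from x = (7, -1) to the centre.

Step 1 — centre the observation: (x - mu) = (1, -3).

Step 2 — invert Sigma. det(Sigma) = 5·10 - (2)² = 46.
  Sigma^{-1} = (1/det) · [[d, -b], [-b, a]] = [[0.2174, -0.0435],
 [-0.0435, 0.1087]].

Step 3 — form the quadratic (x - mu)^T · Sigma^{-1} · (x - mu):
  Sigma^{-1} · (x - mu) = (0.3478, -0.3696).
  (x - mu)^T · [Sigma^{-1} · (x - mu)] = (1)·(0.3478) + (-3)·(-0.3696) = 1.4565.

Step 4 — take square root: d = √(1.4565) ≈ 1.2069.

d(x, mu) = √(1.4565) ≈ 1.2069


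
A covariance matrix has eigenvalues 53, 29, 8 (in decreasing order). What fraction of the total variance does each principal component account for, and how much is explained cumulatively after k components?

Step 1 — total variance = trace(Sigma) = Σ λ_i = 53 + 29 + 8 = 90.

Step 2 — fraction explained by component i = λ_i / Σ λ:
  PC1: 53/90 = 0.5889
  PC2: 29/90 = 0.3222
  PC3: 8/90 = 0.0889

Step 3 — cumulative fraction after k components = (λ_1 + ... + λ_k) / Σ λ:
  k = 1: 53/90 = 0.5889
  k = 2: (53 + 29)/90 = 82/90 = 0.9111
  k = 3: (53 + 29 + 8)/90 = 90/90 = 1

Summary (fraction, with percent):

explained: PC1 0.5889 (58.89%), PC2 0.3222 (32.22%), PC3 0.0889 (8.89%);  cumulative: 0.5889, 0.9111, 1


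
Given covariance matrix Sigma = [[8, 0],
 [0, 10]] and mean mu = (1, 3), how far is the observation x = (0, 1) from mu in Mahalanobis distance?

Step 1 — centre the observation: (x - mu) = (-1, -2).

Step 2 — invert Sigma. det(Sigma) = 8·10 - (0)² = 80.
  Sigma^{-1} = (1/det) · [[d, -b], [-b, a]] = [[0.125, 0],
 [0, 0.1]].

Step 3 — form the quadratic (x - mu)^T · Sigma^{-1} · (x - mu):
  Sigma^{-1} · (x - mu) = (-0.125, -0.2).
  (x - mu)^T · [Sigma^{-1} · (x - mu)] = (-1)·(-0.125) + (-2)·(-0.2) = 0.525.

Step 4 — take square root: d = √(0.525) ≈ 0.7246.

d(x, mu) = √(0.525) ≈ 0.7246


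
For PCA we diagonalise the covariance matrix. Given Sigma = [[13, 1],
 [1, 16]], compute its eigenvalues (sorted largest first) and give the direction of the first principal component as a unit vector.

Step 1 — characteristic polynomial of 2×2 Sigma:
  det(Sigma - λI) = λ² - trace · λ + det = 0.
  trace = 13 + 16 = 29, det = 13·16 - (1)² = 207.
Step 2 — discriminant:
  Δ = trace² - 4·det = 841 - 828 = 13.
Step 3 — eigenvalues:
  λ = (trace ± √Δ)/2 = (29 ± 3.6056)/2,
  λ_1 = 16.3028,  λ_2 = 12.6972.

Step 4 — unit eigenvector for λ_1: solve (Sigma - λ_1 I)v = 0. First row:
  (13 - 16.3028)·v_x + (1)·v_y = 0, i.e. (-3.3028)·v_x + (1)·v_y = 0,
  so v ∝ (b, λ_1 - a) = (1, 3.3028) = u.
  ||u|| = √((1)² + (3.3028)²) = √(11.9083) ≈ 3.4508,
  v_1 = u/||u|| ≈ (0.2898, 0.9571) (||v_1|| = 1).

λ_1 = 16.3028,  λ_2 = 12.6972;  v_1 ≈ (0.2898, 0.9571)


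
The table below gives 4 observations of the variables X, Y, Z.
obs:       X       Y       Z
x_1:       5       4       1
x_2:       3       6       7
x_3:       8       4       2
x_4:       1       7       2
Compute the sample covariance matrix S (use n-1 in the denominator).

Step 1 — column means:
  mean(X) = (5 + 3 + 8 + 1) / 4 = 17/4 = 4.25
  mean(Y) = (4 + 6 + 4 + 7) / 4 = 21/4 = 5.25
  mean(Z) = (1 + 7 + 2 + 2) / 4 = 12/4 = 3

Step 2 — sample covariance S[i,j] = (1/(n-1)) · Σ_k (x_{k,i} - mean_i) · (x_{k,j} - mean_j), with n-1 = 3.
  S[X,X] = ((0.75)·(0.75) + (-1.25)·(-1.25) + (3.75)·(3.75) + (-3.25)·(-3.25)) / 3 = 26.75/3 = 8.9167
  S[X,Y] = ((0.75)·(-1.25) + (-1.25)·(0.75) + (3.75)·(-1.25) + (-3.25)·(1.75)) / 3 = -12.25/3 = -4.0833
  S[X,Z] = ((0.75)·(-2) + (-1.25)·(4) + (3.75)·(-1) + (-3.25)·(-1)) / 3 = -7/3 = -2.3333
  S[Y,Y] = ((-1.25)·(-1.25) + (0.75)·(0.75) + (-1.25)·(-1.25) + (1.75)·(1.75)) / 3 = 6.75/3 = 2.25
  S[Y,Z] = ((-1.25)·(-2) + (0.75)·(4) + (-1.25)·(-1) + (1.75)·(-1)) / 3 = 5/3 = 1.6667
  S[Z,Z] = ((-2)·(-2) + (4)·(4) + (-1)·(-1) + (-1)·(-1)) / 3 = 22/3 = 7.3333

S is symmetric (S[j,i] = S[i,j]). Assembling:

S = [[8.9167, -4.0833, -2.3333],
 [-4.0833, 2.25, 1.6667],
 [-2.3333, 1.6667, 7.3333]]


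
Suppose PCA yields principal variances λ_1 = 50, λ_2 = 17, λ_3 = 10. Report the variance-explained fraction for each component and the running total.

Step 1 — total variance = trace(Sigma) = Σ λ_i = 50 + 17 + 10 = 77.

Step 2 — fraction explained by component i = λ_i / Σ λ:
  PC1: 50/77 = 0.6494
  PC2: 17/77 = 0.2208
  PC3: 10/77 = 0.1299

Step 3 — cumulative fraction after k components = (λ_1 + ... + λ_k) / Σ λ:
  k = 1: 50/77 = 0.6494
  k = 2: (50 + 17)/77 = 67/77 = 0.8701
  k = 3: (50 + 17 + 10)/77 = 77/77 = 1

Summary (fraction, with percent):

explained: PC1 0.6494 (64.94%), PC2 0.2208 (22.08%), PC3 0.1299 (12.99%);  cumulative: 0.6494, 0.8701, 1


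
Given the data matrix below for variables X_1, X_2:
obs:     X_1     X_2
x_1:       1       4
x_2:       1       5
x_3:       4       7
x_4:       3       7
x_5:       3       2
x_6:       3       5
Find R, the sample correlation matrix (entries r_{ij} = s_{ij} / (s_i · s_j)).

Step 1 — column means:
  mean(X_1) = (1 + 1 + 4 + 3 + 3 + 3) / 6 = 15/6 = 2.5
  mean(X_2) = (4 + 5 + 7 + 7 + 2 + 5) / 6 = 30/6 = 5

Step 2 — sample variances and covariances s[i,j] = (1/(n-1)) · Σ_k (x_{k,i} - mean_i) · (x_{k,j} - mean_j), with n-1 = 5:
  s[X_1,X_1] = ((-1.5)·(-1.5) + (-1.5)·(-1.5) + (1.5)·(1.5) + (0.5)·(0.5) + (0.5)·(0.5) + (0.5)·(0.5)) / 5 = 7.5/5 = 1.5
  s[X_1,X_2] = ((-1.5)·(-1) + (-1.5)·(0) + (1.5)·(2) + (0.5)·(2) + (0.5)·(-3) + (0.5)·(0)) / 5 = 4/5 = 0.8
  s[X_2,X_2] = ((-1)·(-1) + (0)·(0) + (2)·(2) + (2)·(2) + (-3)·(-3) + (0)·(0)) / 5 = 18/5 = 3.6
  Sample standard deviations s_i = √(s[i,i]):
  s(X_1) = √(1.5) = 1.2247
  s(X_2) = √(3.6) = 1.8974

Step 3 — r_{ij} = s_{ij} / (s_i · s_j):
  r[X_1,X_1] = 1 (diagonal).
  r[X_1,X_2] = 0.8 / (1.2247 · 1.8974) = 0.8 / 2.3238 = 0.3443
  r[X_2,X_2] = 1 (diagonal).

R is symmetric with unit diagonal. Assembling:

R = [[1, 0.3443],
 [0.3443, 1]]


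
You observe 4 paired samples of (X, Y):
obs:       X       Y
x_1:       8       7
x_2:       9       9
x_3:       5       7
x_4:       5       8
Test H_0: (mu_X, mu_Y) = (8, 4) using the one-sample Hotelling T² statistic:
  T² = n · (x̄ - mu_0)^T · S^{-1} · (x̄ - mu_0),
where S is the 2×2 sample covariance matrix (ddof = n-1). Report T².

Step 1 — sample mean vector:
  mean(X) = (8 + 9 + 5 + 5) / 4 = 27/4 = 6.75
  mean(Y) = (7 + 9 + 7 + 8) / 4 = 31/4 = 7.75
  x̄ = (6.75, 7.75),  deviation x̄ - mu_0 = (6.75, 7.75) - (8, 4) = (-1.25, 3.75).

Step 2 — sample covariance matrix, S[i,j] = (1/(n-1)) · Σ_k (x_{k,i} - mean_i) · (x_{k,j} - mean_j), divisor n-1 = 3:
  S[X,X] = ((1.25)·(1.25) + (2.25)·(2.25) + (-1.75)·(-1.75) + (-1.75)·(-1.75)) / 3 = 12.75/3 = 4.25
  S[X,Y] = ((1.25)·(-0.75) + (2.25)·(1.25) + (-1.75)·(-0.75) + (-1.75)·(0.25)) / 3 = 2.75/3 = 0.9167
  S[Y,Y] = ((-0.75)·(-0.75) + (1.25)·(1.25) + (-0.75)·(-0.75) + (0.25)·(0.25)) / 3 = 2.75/3 = 0.9167
  S = [[4.25, 0.9167],
 [0.9167, 0.9167]].

Step 3 — invert S. det(S) = 4.25·0.9167 - (0.9167)² = 3.0556.
  S^{-1} = (1/det) · [[d, -b], [-b, a]] = [[0.3, -0.3],
 [-0.3, 1.3909]].

Step 4 — quadratic form (x̄ - mu_0)^T · S^{-1} · (x̄ - mu_0):
  S^{-1} · (x̄ - mu_0) = (-1.5, 5.5909),
  (x̄ - mu_0)^T · [...] = (-1.25)·(-1.5) + (3.75)·(5.5909) = 22.8409.

Step 5 — scale by n: T² = 4 · 22.8409 = 91.3636.

T² ≈ 91.3636


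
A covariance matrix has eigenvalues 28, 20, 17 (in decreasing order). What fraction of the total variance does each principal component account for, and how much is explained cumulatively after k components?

Step 1 — total variance = trace(Sigma) = Σ λ_i = 28 + 20 + 17 = 65.

Step 2 — fraction explained by component i = λ_i / Σ λ:
  PC1: 28/65 = 0.4308
  PC2: 20/65 = 0.3077
  PC3: 17/65 = 0.2615

Step 3 — cumulative fraction after k components = (λ_1 + ... + λ_k) / Σ λ:
  k = 1: 28/65 = 0.4308
  k = 2: (28 + 20)/65 = 48/65 = 0.7385
  k = 3: (28 + 20 + 17)/65 = 65/65 = 1

Summary (fraction, with percent):

explained: PC1 0.4308 (43.08%), PC2 0.3077 (30.77%), PC3 0.2615 (26.15%);  cumulative: 0.4308, 0.7385, 1


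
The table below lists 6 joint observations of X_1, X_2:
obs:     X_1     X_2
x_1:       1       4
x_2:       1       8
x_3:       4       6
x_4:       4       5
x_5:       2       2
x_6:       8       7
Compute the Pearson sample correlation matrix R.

Step 1 — column means:
  mean(X_1) = (1 + 1 + 4 + 4 + 2 + 8) / 6 = 20/6 = 3.3333
  mean(X_2) = (4 + 8 + 6 + 5 + 2 + 7) / 6 = 32/6 = 5.3333

Step 2 — sample variances and covariances s[i,j] = (1/(n-1)) · Σ_k (x_{k,i} - mean_i) · (x_{k,j} - mean_j), with n-1 = 5:
  s[X_1,X_1] = ((-2.3333)·(-2.3333) + (-2.3333)·(-2.3333) + (0.6667)·(0.6667) + (0.6667)·(0.6667) + (-1.3333)·(-1.3333) + (4.6667)·(4.6667)) / 5 = 35.3333/5 = 7.0667
  s[X_1,X_2] = ((-2.3333)·(-1.3333) + (-2.3333)·(2.6667) + (0.6667)·(0.6667) + (0.6667)·(-0.3333) + (-1.3333)·(-3.3333) + (4.6667)·(1.6667)) / 5 = 9.3333/5 = 1.8667
  s[X_2,X_2] = ((-1.3333)·(-1.3333) + (2.6667)·(2.6667) + (0.6667)·(0.6667) + (-0.3333)·(-0.3333) + (-3.3333)·(-3.3333) + (1.6667)·(1.6667)) / 5 = 23.3333/5 = 4.6667
  Sample standard deviations s_i = √(s[i,i]):
  s(X_1) = √(7.0667) = 2.6583
  s(X_2) = √(4.6667) = 2.1602

Step 3 — r_{ij} = s_{ij} / (s_i · s_j):
  r[X_1,X_1] = 1 (diagonal).
  r[X_1,X_2] = 1.8667 / (2.6583 · 2.1602) = 1.8667 / 5.7426 = 0.3251
  r[X_2,X_2] = 1 (diagonal).

R is symmetric with unit diagonal. Assembling:

R = [[1, 0.3251],
 [0.3251, 1]]


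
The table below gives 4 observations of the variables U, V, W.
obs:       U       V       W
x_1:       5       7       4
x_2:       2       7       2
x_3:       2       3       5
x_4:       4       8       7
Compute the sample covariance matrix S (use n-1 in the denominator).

Step 1 — column means:
  mean(U) = (5 + 2 + 2 + 4) / 4 = 13/4 = 3.25
  mean(V) = (7 + 7 + 3 + 8) / 4 = 25/4 = 6.25
  mean(W) = (4 + 2 + 5 + 7) / 4 = 18/4 = 4.5

Step 2 — sample covariance S[i,j] = (1/(n-1)) · Σ_k (x_{k,i} - mean_i) · (x_{k,j} - mean_j), with n-1 = 3.
  S[U,U] = ((1.75)·(1.75) + (-1.25)·(-1.25) + (-1.25)·(-1.25) + (0.75)·(0.75)) / 3 = 6.75/3 = 2.25
  S[U,V] = ((1.75)·(0.75) + (-1.25)·(0.75) + (-1.25)·(-3.25) + (0.75)·(1.75)) / 3 = 5.75/3 = 1.9167
  S[U,W] = ((1.75)·(-0.5) + (-1.25)·(-2.5) + (-1.25)·(0.5) + (0.75)·(2.5)) / 3 = 3.5/3 = 1.1667
  S[V,V] = ((0.75)·(0.75) + (0.75)·(0.75) + (-3.25)·(-3.25) + (1.75)·(1.75)) / 3 = 14.75/3 = 4.9167
  S[V,W] = ((0.75)·(-0.5) + (0.75)·(-2.5) + (-3.25)·(0.5) + (1.75)·(2.5)) / 3 = 0.5/3 = 0.1667
  S[W,W] = ((-0.5)·(-0.5) + (-2.5)·(-2.5) + (0.5)·(0.5) + (2.5)·(2.5)) / 3 = 13/3 = 4.3333

S is symmetric (S[j,i] = S[i,j]). Assembling:

S = [[2.25, 1.9167, 1.1667],
 [1.9167, 4.9167, 0.1667],
 [1.1667, 0.1667, 4.3333]]


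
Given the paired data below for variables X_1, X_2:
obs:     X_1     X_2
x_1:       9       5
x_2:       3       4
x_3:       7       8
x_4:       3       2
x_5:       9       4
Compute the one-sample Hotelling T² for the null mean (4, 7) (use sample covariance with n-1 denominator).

Step 1 — sample mean vector:
  mean(X_1) = (9 + 3 + 7 + 3 + 9) / 5 = 31/5 = 6.2
  mean(X_2) = (5 + 4 + 8 + 2 + 4) / 5 = 23/5 = 4.6
  x̄ = (6.2, 4.6),  deviation x̄ - mu_0 = (6.2, 4.6) - (4, 7) = (2.2, -2.4).

Step 2 — sample covariance matrix, S[i,j] = (1/(n-1)) · Σ_k (x_{k,i} - mean_i) · (x_{k,j} - mean_j), divisor n-1 = 4:
  S[X_1,X_1] = ((2.8)·(2.8) + (-3.2)·(-3.2) + (0.8)·(0.8) + (-3.2)·(-3.2) + (2.8)·(2.8)) / 4 = 36.8/4 = 9.2
  S[X_1,X_2] = ((2.8)·(0.4) + (-3.2)·(-0.6) + (0.8)·(3.4) + (-3.2)·(-2.6) + (2.8)·(-0.6)) / 4 = 12.4/4 = 3.1
  S[X_2,X_2] = ((0.4)·(0.4) + (-0.6)·(-0.6) + (3.4)·(3.4) + (-2.6)·(-2.6) + (-0.6)·(-0.6)) / 4 = 19.2/4 = 4.8
  S = [[9.2, 3.1],
 [3.1, 4.8]].

Step 3 — invert S. det(S) = 9.2·4.8 - (3.1)² = 34.55.
  S^{-1} = (1/det) · [[d, -b], [-b, a]] = [[0.1389, -0.0897],
 [-0.0897, 0.2663]].

Step 4 — quadratic form (x̄ - mu_0)^T · S^{-1} · (x̄ - mu_0):
  S^{-1} · (x̄ - mu_0) = (0.521, -0.8365),
  (x̄ - mu_0)^T · [...] = (2.2)·(0.521) + (-2.4)·(-0.8365) = 3.1537.

Step 5 — scale by n: T² = 5 · 3.1537 = 15.7685.

T² ≈ 15.7685
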